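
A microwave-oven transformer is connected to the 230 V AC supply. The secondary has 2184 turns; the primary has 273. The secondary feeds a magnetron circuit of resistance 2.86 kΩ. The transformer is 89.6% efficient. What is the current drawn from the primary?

V_s = 230 × 2184/273 = 1840.0 V.
I_s = V_s/R = 1840.0/2860 = 0.64336 A.
P_out = V_s I_s = 1840.0 × 0.64336 = 1183.8 W.
P_in = P_out/η = 1183.8/0.896 = 1321.2 W.
I_p = P_in/V_p = 1321.2/230 = 5.74 A.

I_p ≈ 5.74 A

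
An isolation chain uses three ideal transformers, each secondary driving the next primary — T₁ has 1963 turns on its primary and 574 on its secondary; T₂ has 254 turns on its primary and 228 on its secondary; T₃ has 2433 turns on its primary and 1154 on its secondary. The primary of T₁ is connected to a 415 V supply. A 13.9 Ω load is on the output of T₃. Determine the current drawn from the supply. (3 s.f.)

Secondary of T₁: V = 415.00 × 574/1963 = 121.35 V.
Secondary of T₂: V = 121.35 × 228/254 = 108.93 V.
Secondary of T₃: V = 108.93 × 1154/2433 = 51.666 V.
I_load = 51.666/13.9 = 3.7170 A, so P_out = 51.666 × 3.7170 = 192.04 W.
All ideal ⇒ P_in = P_out, so I_supply = 192.04/415 = 0.463 A.

I_supply ≈ 0.463 A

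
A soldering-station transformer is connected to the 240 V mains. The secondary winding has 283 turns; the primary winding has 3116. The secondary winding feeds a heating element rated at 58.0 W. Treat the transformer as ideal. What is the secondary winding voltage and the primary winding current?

V_s ≈ 21.8 V, I_p ≈ 0.242 A

V_s = V_p × N_s/N_p = 240 × 283/3116 = 21.797 V.
I_s = P/V_s = 58.0/21.797 = 2.6609 A.
I_p = I_s × N_s/N_p = 2.6609 × 283/3116 = 0.242 A.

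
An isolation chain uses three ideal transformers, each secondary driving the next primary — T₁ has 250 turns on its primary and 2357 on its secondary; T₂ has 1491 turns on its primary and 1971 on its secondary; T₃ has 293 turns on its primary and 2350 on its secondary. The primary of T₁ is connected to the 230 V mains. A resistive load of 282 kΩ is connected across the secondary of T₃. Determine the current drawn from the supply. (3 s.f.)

Secondary of T₁: V = 230.00 × 2357/250 = 2168.4 V.
Secondary of T₂: V = 2168.4 × 1971/1491 = 2866.5 V.
Secondary of T₃: V = 2866.5 × 2350/293 = 22991 V.
I_load = 22991/282000 = 0.081528 A, so P_out = 22991 × 0.081528 = 1874.4 W.
All ideal ⇒ P_in = P_out, so I_supply = 1874.4/230 = 8.15 A.

I_supply ≈ 8.15 A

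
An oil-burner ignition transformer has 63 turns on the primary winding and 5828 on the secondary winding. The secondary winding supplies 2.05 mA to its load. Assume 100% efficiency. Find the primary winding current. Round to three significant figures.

I_p ≈ 0.190 A

For an ideal transformer I_p/I_s = N_s/N_p, so I_p = 0.00205 × 5828/63 = 0.190 A.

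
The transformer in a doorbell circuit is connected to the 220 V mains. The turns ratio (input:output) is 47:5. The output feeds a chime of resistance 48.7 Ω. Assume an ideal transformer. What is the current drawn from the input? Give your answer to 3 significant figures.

V_out = V_in × N_out/N_in = 220 × 5/47 = 23.404 V.
I_out = V_out/R = 23.404/48.7 = 0.48058 A.
For an ideal transformer I_in N_in = I_out N_out, so I_in = 0.48058 × 5/47 = 0.0511 A.

I_in ≈ 0.0511 A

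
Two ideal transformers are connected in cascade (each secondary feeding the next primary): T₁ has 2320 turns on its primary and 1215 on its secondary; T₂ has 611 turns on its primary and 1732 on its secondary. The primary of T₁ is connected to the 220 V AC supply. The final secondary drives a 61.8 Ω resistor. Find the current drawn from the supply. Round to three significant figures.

I_supply ≈ 7.85 A

Secondary of T₁: V = 220.00 × 1215/2320 = 115.22 V.
Secondary of T₂: V = 115.22 × 1732/611 = 326.60 V.
I_load = 326.60/61.8 = 5.2848 A, so P_out = 326.60 × 5.2848 = 1726.0 W.
All ideal ⇒ P_in = P_out, so I_supply = 1726.0/220 = 7.85 A.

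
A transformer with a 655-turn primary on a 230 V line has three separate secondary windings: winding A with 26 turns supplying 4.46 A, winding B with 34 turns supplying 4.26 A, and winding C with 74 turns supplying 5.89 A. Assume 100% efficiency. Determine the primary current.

I_p ≈ 1.06 A

V_A = 230 × 26/655 = 9.1298 V; V_B = 230 × 34/655 = 11.939 V; V_C = 230 × 74/655 = 25.985 V.
P_out = V_A I_A + V_B I_B + V_C I_C = 9.1298×4.46 + 11.939×4.26 + 25.985×5.89 = 40.719 + 50.860 + 153.05 = 244.63 W.
Ideal ⇒ P_in = P_out, so I_p = P_out/V_p = 244.63/230 = 1.06 A.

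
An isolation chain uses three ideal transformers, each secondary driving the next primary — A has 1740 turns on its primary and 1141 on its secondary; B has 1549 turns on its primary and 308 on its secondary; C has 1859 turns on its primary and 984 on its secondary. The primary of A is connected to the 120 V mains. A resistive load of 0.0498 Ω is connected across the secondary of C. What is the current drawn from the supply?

Secondary of A: V = 120.00 × 1141/1740 = 78.690 V.
Secondary of B: V = 78.690 × 308/1549 = 15.646 V.
Secondary of C: V = 15.646 × 984/1859 = 8.2820 V.
I_load = 8.2820/0.0498 = 166.30 A, so P_out = 8.2820 × 166.30 = 1377.3 W.
All ideal ⇒ P_in = P_out, so I_supply = 1377.3/120 = 11.5 A.

I_supply ≈ 11.5 A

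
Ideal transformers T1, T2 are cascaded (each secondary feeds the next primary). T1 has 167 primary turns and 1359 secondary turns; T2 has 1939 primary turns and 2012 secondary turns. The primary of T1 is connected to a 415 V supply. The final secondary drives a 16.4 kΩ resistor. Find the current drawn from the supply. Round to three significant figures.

I_supply ≈ 1.80 A

After T1: V = 415.00 × 1359/167 = 3377.2 V.
After T2: V = 3377.2 × 2012/1939 = 3504.3 V.
I_load = 3504.3/16400 = 0.21368 A, so P_out = 3504.3 × 0.21368 = 748.79 W.
All ideal ⇒ P_in = P_out, so I_supply = 748.79/415 = 1.80 A.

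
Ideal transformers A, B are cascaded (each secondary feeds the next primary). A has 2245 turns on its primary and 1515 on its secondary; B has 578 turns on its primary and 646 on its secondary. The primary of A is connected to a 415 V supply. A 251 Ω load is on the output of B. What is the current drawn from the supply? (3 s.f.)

Secondary of A: V = 415.00 × 1515/2245 = 280.06 V.
Secondary of B: V = 280.06 × 646/578 = 313.00 V.
I_load = 313.00/251 = 1.2470 A, so P_out = 313.00 × 1.2470 = 390.32 W.
All ideal ⇒ P_in = P_out, so I_supply = 390.32/415 = 0.941 A.

I_supply ≈ 0.941 A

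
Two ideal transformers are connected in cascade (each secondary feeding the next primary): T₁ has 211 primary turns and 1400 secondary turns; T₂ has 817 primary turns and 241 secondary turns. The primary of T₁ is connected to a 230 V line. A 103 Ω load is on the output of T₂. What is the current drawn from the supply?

I_supply ≈ 8.55 A

After T₁: V = 230.00 × 1400/211 = 1526.1 V.
After T₂: V = 1526.1 × 241/817 = 450.16 V.
I_load = 450.16/103 = 4.3705 A, so P_out = 450.16 × 4.3705 = 1967.4 W.
All ideal ⇒ P_in = P_out, so I_supply = 1967.4/230 = 8.55 A.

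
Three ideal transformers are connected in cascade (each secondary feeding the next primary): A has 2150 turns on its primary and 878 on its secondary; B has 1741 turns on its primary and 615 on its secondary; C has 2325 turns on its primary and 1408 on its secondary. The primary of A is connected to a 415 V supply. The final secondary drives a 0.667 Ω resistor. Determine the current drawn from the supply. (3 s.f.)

Secondary of A: V = 415.00 × 878/2150 = 169.47 V.
Secondary of B: V = 169.47 × 615/1741 = 59.866 V.
Secondary of C: V = 59.866 × 1408/2325 = 36.254 V.
I_load = 36.254/0.667 = 54.354 A, so P_out = 36.254 × 54.354 = 1970.6 W.
All ideal ⇒ P_in = P_out, so I_supply = 1970.6/415 = 4.75 A.

I_supply ≈ 4.75 A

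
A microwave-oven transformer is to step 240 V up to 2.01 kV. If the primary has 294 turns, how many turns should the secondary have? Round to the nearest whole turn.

N_s = 2462 turns

N_s/N_p = V_s/V_p, so N_s = 294 × 2010/240 = 2462.2 ≈ 2462 turns.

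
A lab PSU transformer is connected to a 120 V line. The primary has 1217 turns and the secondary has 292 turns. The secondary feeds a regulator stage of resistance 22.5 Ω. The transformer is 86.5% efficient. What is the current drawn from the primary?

I_p ≈ 0.355 A

V_s = 120 × 292/1217 = 28.792 V.
I_s = V_s/R = 28.792/22.5 = 1.2796 A.
P_out = V_s I_s = 28.792 × 1.2796 = 36.844 W.
P_in = P_out/η = 36.844/0.865 = 42.594 W.
I_p = P_in/V_p = 42.594/120 = 0.355 A.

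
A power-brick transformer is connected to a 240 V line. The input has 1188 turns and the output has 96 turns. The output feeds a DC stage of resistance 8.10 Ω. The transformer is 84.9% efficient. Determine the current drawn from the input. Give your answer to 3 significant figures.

I_in ≈ 0.228 A

V_out = 240 × 96/1188 = 19.394 V.
I_out = V_out/R = 19.394/8.10 = 2.3943 A.
P_out = V_out I_out = 19.394 × 2.3943 = 46.435 W.
P_in = P_out/η = 46.435/0.849 = 54.694 W.
I_in = P_in/V_in = 54.694/240 = 0.228 A.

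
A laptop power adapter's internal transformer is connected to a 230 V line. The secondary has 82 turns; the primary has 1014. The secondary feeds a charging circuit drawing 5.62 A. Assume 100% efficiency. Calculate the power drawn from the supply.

I_p = I_s × N_s/N_p = 5.62 × 82/1014 = 0.45448 A.
P = V_p I_p = 230 × 0.45448 = 105 W.

P ≈ 105 W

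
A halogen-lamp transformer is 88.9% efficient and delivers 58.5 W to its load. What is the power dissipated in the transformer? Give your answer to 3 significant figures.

P_loss ≈ 7.30 W

P_in = P_out/η = 58.5/0.889 = 65.8043 W.
P_loss = P_in − P_out = 65.8043 − 58.5 = 7.30 W.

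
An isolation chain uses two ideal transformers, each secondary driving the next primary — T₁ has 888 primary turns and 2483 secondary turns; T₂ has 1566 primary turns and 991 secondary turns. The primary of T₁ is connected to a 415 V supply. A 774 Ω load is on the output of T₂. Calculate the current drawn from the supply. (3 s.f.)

I_supply ≈ 1.68 A

Secondary of T₁: V = 415.00 × 2483/888 = 1160.4 V.
Secondary of T₂: V = 1160.4 × 991/1566 = 734.33 V.
I_load = 734.33/774 = 0.94875 A, so P_out = 734.33 × 0.94875 = 696.70 W.
All ideal ⇒ P_in = P_out, so I_supply = 696.70/415 = 1.68 A.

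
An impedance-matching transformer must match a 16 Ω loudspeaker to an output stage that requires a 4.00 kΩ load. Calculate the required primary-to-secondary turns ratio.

Z_p/Z_s = (N_p/N_s)², so N_p/N_s = √(4000/16) = √250 = 15.8.

N_p/N_s ≈ 15.8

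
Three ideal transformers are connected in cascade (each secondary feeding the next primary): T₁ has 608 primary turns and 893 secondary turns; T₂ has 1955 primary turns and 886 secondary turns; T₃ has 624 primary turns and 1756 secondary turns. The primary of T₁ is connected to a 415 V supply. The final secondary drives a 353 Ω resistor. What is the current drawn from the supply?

After T₁: V = 415.00 × 893/608 = 609.53 V.
After T₂: V = 609.53 × 886/1955 = 276.24 V.
After T₃: V = 276.24 × 1756/624 = 777.36 V.
I_load = 777.36/353 = 2.2022 A, so P_out = 777.36 × 2.2022 = 1711.9 W.
All ideal ⇒ P_in = P_out, so I_supply = 1711.9/415 = 4.12 A.

I_supply ≈ 4.12 A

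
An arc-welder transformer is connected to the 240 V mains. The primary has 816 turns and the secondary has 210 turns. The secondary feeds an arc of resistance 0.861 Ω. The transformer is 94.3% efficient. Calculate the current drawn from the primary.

I_p ≈ 19.6 A

V_s = 240 × 210/816 = 61.765 V.
I_s = V_s/R = 61.765/0.861 = 71.736 A.
P_out = V_s I_s = 61.765 × 71.736 = 4430.8 W.
P_in = P_out/η = 4430.8/0.943 = 4698.6 W.
I_p = P_in/V_p = 4698.6/240 = 19.6 A.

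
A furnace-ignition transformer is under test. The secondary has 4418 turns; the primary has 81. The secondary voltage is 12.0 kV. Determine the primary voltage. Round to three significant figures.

V_p ≈ 220 V

V_p/V_s = N_p/N_s, so V_p = 12000 × 81/4418 = 220 V.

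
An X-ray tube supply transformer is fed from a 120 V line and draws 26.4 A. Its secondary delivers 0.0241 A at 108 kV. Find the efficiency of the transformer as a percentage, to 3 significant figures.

P_in = 120 × 26.4 = 3168.00 W.
P_out = 108000 × 0.0241 = 2602.80 W.
η = P_out/P_in = 2602.80/3168.00 = 0.822.

η ≈ 82.2%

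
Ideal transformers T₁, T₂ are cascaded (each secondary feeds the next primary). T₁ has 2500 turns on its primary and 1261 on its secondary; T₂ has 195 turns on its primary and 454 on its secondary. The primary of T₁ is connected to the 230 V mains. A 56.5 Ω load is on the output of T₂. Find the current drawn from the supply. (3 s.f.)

I_supply ≈ 5.61 A

After T₁: V = 230.00 × 1261/2500 = 116.01 V.
After T₂: V = 116.01 × 454/195 = 270.10 V.
I_load = 270.10/56.5 = 4.7805 A, so P_out = 270.10 × 4.7805 = 1291.2 W.
All ideal ⇒ P_in = P_out, so I_supply = 1291.2/230 = 5.61 A.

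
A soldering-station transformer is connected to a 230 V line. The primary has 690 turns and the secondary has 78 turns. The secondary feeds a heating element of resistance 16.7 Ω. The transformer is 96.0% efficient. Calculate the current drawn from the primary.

V_s = 230 × 78/690 = 26.000 V.
I_s = V_s/R = 26.000/16.7 = 1.5569 A.
P_out = V_s I_s = 26.000 × 1.5569 = 40.479 W.
P_in = P_out/η = 40.479/0.960 = 42.166 W.
I_p = P_in/V_p = 42.166/230 = 0.183 A.

I_p ≈ 0.183 A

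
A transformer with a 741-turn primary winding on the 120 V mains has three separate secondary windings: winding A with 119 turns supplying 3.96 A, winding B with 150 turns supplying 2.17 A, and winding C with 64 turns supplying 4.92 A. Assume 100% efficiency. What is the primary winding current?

I_p ≈ 1.50 A

V_A = 120 × 119/741 = 19.271 V; V_B = 120 × 150/741 = 24.291 V; V_C = 120 × 64/741 = 10.364 V.
P_out = V_A I_A + V_B I_B + V_C I_C = 19.271×3.96 + 24.291×2.17 + 10.364×4.92 = 76.314 + 52.713 + 50.993 = 180.02 W.
Ideal ⇒ P_in = P_out, so I_p = P_out/V_p = 180.02/120 = 1.50 A.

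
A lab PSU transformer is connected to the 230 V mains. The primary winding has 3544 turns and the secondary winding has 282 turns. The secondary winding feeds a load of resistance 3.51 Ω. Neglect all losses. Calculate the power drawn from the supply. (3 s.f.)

V_s = V_p × N_s/N_p = 230 × 282/3544 = 18.301 V.
I_s = V_s/R = 18.301/3.51 = 5.2141 A.
I_p = I_s × N_s/N_p = 5.2141 × 282/3544 = 0.41489 A.
P = V_p I_p = 230 × 0.41489 = 95.4 W.

P ≈ 95.4 W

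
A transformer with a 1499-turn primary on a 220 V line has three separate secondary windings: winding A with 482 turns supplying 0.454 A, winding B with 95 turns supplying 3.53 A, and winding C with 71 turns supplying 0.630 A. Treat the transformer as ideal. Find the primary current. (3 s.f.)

I_p ≈ 0.400 A

V_A = 220 × 482/1499 = 70.740 V; V_B = 220 × 95/1499 = 13.943 V; V_C = 220 × 71/1499 = 10.420 V.
P_out = V_A I_A + V_B I_B + V_C I_C = 70.740×0.454 + 13.943×3.53 + 10.420×0.630 = 32.116 + 49.217 + 6.5648 = 87.898 W.
Ideal ⇒ P_in = P_out, so I_p = P_out/V_p = 87.898/220 = 0.400 A.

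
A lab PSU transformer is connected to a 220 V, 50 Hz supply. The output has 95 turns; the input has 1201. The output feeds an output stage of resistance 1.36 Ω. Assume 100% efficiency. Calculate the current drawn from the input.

V_out = V_in × N_out/N_in = 220 × 95/1201 = 17.402 V.
I_out = V_out/R = 17.402/1.36 = 12.796 A.
For an ideal transformer I_in N_in = I_out N_out, so I_in = 12.796 × 95/1201 = 1.01 A.

I_in ≈ 1.01 A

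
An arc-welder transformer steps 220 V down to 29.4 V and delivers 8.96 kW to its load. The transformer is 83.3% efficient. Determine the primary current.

P_in = P_out/η = 8960/0.833 = 10756 W.
I_p = P_in/V_p = 10756/220 = 48.9 A.

I_p ≈ 48.9 A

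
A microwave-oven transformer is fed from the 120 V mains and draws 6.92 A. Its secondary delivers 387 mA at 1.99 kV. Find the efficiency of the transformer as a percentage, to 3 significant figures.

P_in = 120 × 6.92 = 830.400 W.
P_out = 1990 × 0.387 = 770.130 W.
η = P_out/P_in = 770.130/830.400 = 0.927.

η ≈ 92.7%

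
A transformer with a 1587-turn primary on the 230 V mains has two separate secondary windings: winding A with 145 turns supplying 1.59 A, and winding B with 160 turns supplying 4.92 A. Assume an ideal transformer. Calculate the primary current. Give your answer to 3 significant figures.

V_A = 230 × 145/1587 = 21.014 V; V_B = 230 × 160/1587 = 23.188 V.
P_out = V_A I_A + V_B I_B = 21.014×1.59 + 23.188×4.92 = 33.413 + 114.09 = 147.50 W.
Ideal ⇒ P_in = P_out, so I_p = P_out/V_p = 147.50/230 = 0.641 A.

I_p ≈ 0.641 A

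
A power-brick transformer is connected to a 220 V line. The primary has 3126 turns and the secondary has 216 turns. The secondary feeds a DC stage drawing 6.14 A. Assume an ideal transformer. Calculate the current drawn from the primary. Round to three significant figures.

I_p ≈ 0.424 A

For an ideal transformer I_p N_p = I_s N_s, so I_p = 6.14 × 216/3126 = 0.424 A.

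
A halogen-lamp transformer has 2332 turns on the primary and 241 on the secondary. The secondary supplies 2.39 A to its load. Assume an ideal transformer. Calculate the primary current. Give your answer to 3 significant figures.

For an ideal transformer I_p/I_s = N_s/N_p, so I_p = 2.39 × 241/2332 = 0.247 A.

I_p ≈ 0.247 A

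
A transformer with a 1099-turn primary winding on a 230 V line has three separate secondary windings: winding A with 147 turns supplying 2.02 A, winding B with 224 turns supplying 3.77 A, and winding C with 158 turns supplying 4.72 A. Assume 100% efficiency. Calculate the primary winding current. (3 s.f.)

V_A = 230 × 147/1099 = 30.764 V; V_B = 230 × 224/1099 = 46.879 V; V_C = 230 × 158/1099 = 33.066 V.
P_out = V_A I_A + V_B I_B + V_C I_C = 30.764×2.02 + 46.879×3.77 + 33.066×4.72 = 62.144 + 176.73 + 156.07 = 394.95 W.
Ideal ⇒ P_in = P_out, so I_p = P_out/V_p = 394.95/230 = 1.72 A.

I_p ≈ 1.72 A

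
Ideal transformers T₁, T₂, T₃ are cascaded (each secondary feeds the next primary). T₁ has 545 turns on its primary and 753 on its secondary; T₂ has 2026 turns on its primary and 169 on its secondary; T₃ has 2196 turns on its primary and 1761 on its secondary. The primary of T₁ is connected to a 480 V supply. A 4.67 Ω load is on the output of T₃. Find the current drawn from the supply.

I_supply ≈ 0.878 A

Secondary of T₁: V = 480.00 × 753/545 = 663.19 V.
Secondary of T₂: V = 663.19 × 169/2026 = 55.321 V.
Secondary of T₃: V = 55.321 × 1761/2196 = 44.362 V.
I_load = 44.362/4.67 = 9.4994 A, so P_out = 44.362 × 9.4994 = 421.42 W.
All ideal ⇒ P_in = P_out, so I_supply = 421.42/480 = 0.878 A.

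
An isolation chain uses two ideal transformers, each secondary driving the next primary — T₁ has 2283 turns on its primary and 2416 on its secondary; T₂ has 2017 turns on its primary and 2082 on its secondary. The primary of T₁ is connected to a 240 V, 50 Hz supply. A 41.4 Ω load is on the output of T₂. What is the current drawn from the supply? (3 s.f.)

I_supply ≈ 6.92 A

After T₁: V = 240.00 × 2416/2283 = 253.98 V.
After T₂: V = 253.98 × 2082/2017 = 262.17 V.
I_load = 262.17/41.4 = 6.3325 A, so P_out = 262.17 × 6.3325 = 1660.2 W.
All ideal ⇒ P_in = P_out, so I_supply = 1660.2/240 = 6.92 A.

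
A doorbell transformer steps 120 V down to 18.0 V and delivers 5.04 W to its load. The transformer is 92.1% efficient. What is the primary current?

P_in = P_out/η = 5.04/0.921 = 5.4723 W.
I_p = P_in/V_p = 5.4723/120 = 0.0456 A.

I_p ≈ 0.0456 A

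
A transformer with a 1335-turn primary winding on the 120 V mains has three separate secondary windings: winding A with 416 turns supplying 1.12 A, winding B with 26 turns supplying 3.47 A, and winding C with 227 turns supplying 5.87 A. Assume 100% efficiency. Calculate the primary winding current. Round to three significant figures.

I_p ≈ 1.41 A

V_A = 120 × 416/1335 = 37.393 V; V_B = 120 × 26/1335 = 2.3371 V; V_C = 120 × 227/1335 = 20.404 V.
P_out = V_A I_A + V_B I_B + V_C I_C = 37.393×1.12 + 2.3371×3.47 + 20.404×5.87 = 41.880 + 8.1097 + 119.77 = 169.76 W.
Ideal ⇒ P_in = P_out, so I_p = P_out/V_p = 169.76/120 = 1.41 A.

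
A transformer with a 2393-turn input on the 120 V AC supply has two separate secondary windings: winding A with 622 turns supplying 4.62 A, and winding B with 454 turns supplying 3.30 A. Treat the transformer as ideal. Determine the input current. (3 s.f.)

I_in ≈ 1.83 A

V_A = 120 × 622/2393 = 31.191 V; V_B = 120 × 454/2393 = 22.766 V.
P_out = V_A I_A + V_B I_B = 31.191×4.62 + 22.766×3.30 = 144.10 + 75.129 = 219.23 W.
Ideal ⇒ P_in = P_out, so I_in = P_out/V_in = 219.23/120 = 1.83 A.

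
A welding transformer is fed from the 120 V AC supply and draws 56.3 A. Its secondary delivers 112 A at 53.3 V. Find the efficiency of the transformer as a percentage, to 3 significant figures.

η ≈ 88.4%

P_in = 120 × 56.3 = 6756.00 W.
P_out = 53.3 × 112 = 5969.60 W.
η = P_out/P_in = 5969.60/6756.00 = 0.884.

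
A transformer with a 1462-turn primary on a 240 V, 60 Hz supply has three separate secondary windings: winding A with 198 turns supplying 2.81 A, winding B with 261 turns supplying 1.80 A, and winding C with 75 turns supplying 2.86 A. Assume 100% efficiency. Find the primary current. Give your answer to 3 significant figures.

V_A = 240 × 198/1462 = 32.503 V; V_B = 240 × 261/1462 = 42.845 V; V_C = 240 × 75/1462 = 12.312 V.
P_out = V_A I_A + V_B I_B + V_C I_C = 32.503×2.81 + 42.845×1.80 + 12.312×2.86 = 91.335 + 77.122 + 35.212 = 203.67 W.
Ideal ⇒ P_in = P_out, so I_p = P_out/V_p = 203.67/240 = 0.849 A.

I_p ≈ 0.849 A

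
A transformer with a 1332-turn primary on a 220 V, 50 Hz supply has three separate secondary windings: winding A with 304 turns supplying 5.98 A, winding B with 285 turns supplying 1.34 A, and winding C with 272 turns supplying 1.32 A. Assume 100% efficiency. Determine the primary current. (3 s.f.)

V_A = 220 × 304/1332 = 50.210 V; V_B = 220 × 285/1332 = 47.072 V; V_C = 220 × 272/1332 = 44.925 V.
P_out = V_A I_A + V_B I_B + V_C I_C = 50.210×5.98 + 47.072×1.34 + 44.925×1.32 = 300.26 + 63.077 + 59.301 = 422.63 W.
Ideal ⇒ P_in = P_out, so I_p = P_out/V_p = 422.63/220 = 1.92 A.

I_p ≈ 1.92 A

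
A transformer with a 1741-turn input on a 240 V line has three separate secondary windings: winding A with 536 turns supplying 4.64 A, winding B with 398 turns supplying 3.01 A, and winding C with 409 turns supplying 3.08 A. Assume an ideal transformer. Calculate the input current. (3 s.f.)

I_in ≈ 2.84 A

V_A = 240 × 536/1741 = 73.889 V; V_B = 240 × 398/1741 = 54.865 V; V_C = 240 × 409/1741 = 56.381 V.
P_out = V_A I_A + V_B I_B + V_C I_C = 73.889×4.64 + 54.865×3.01 + 56.381×3.08 = 342.84 + 165.14 + 173.65 = 681.64 W.
Ideal ⇒ P_in = P_out, so I_in = P_out/V_in = 681.64/240 = 2.84 A.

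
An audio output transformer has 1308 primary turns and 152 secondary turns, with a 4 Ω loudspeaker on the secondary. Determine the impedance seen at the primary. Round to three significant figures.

Z_p ≈ 296 Ω

Z_p = (N_p/N_s)² × Z_s = (1308/152)² × 4 = 296 Ω.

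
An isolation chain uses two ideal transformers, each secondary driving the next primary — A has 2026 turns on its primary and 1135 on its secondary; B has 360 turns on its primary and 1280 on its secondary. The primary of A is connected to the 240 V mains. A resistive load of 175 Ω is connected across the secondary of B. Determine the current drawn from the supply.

I_supply ≈ 5.44 A

Secondary of A: V = 240.00 × 1135/2026 = 134.45 V.
Secondary of B: V = 134.45 × 1280/360 = 478.05 V.
I_load = 478.05/175 = 2.7317 A, so P_out = 478.05 × 2.7317 = 1305.9 W.
All ideal ⇒ P_in = P_out, so I_supply = 1305.9/240 = 5.44 A.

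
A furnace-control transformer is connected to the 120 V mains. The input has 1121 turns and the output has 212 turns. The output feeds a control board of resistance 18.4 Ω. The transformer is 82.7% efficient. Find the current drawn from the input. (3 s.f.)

V_out = 120 × 212/1121 = 22.694 V.
I_out = V_out/R = 22.694/18.4 = 1.2334 A.
P_out = V_out I_out = 22.694 × 1.2334 = 27.990 W.
P_in = P_out/η = 27.990/0.827 = 33.845 W.
I_in = P_in/V_in = 33.845/120 = 0.282 A.

I_in ≈ 0.282 A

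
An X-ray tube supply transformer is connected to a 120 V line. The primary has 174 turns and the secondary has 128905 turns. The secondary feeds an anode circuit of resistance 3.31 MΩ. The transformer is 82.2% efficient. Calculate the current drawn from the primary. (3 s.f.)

I_p ≈ 24.2 A

V_s = 120 × 128905/174 = 88900 V.
I_s = V_s/R = 88900/(3.31×10^6) = 0.026858 A.
P_out = V_s I_s = 88900 × 0.026858 = 2387.7 W.
P_in = P_out/η = 2387.7/0.822 = 2904.7 W.
I_p = P_in/V_p = 2904.7/120 = 24.2 A.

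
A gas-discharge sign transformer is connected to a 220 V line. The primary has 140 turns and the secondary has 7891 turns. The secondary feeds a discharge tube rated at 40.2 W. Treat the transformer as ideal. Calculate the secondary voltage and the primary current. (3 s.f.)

V_s ≈ 12400 V, I_p ≈ 0.183 A

V_s = V_p × N_s/N_p = 220 × 7891/140 = 12400 V.
I_s = P/V_s = 40.2/12400 = 0.0032419 A.
I_p = I_s × N_s/N_p = 0.0032419 × 7891/140 = 0.183 A.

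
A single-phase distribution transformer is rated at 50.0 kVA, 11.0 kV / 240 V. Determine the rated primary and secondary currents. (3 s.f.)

I_p = S/V_p = 50000/11000 = 4.55 A.
I_s = S/V_s = 50000/240 = 208 A.

I_p ≈ 4.55 A, I_s ≈ 208 A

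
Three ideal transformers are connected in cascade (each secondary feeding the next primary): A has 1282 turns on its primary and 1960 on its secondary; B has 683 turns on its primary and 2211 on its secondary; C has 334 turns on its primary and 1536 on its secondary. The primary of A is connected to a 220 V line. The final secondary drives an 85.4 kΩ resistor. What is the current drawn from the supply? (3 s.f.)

Secondary of A: V = 220.00 × 1960/1282 = 336.35 V.
Secondary of B: V = 336.35 × 2211/683 = 1088.8 V.
Secondary of C: V = 1088.8 × 1536/334 = 5007.3 V.
I_load = 5007.3/85400 = 0.058633 A, so P_out = 5007.3 × 0.058633 = 293.60 W.
All ideal ⇒ P_in = P_out, so I_supply = 293.60/220 = 1.33 A.

I_supply ≈ 1.33 A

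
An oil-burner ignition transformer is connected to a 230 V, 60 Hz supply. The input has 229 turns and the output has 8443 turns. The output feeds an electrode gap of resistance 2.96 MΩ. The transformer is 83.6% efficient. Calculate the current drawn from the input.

I_in ≈ 0.126 A

V_out = 230 × 8443/229 = 8479.9 V.
I_out = V_out/R = 8479.9/(2.96×10^6) = 0.0028648 A.
P_out = V_out I_out = 8479.9 × 0.0028648 = 24.293 W.
P_in = P_out/η = 24.293/0.836 = 29.059 W.
I_in = P_in/V_in = 29.059/230 = 0.126 A.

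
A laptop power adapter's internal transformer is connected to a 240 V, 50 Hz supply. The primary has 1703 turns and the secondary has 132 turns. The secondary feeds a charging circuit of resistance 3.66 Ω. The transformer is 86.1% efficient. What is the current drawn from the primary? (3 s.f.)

I_p ≈ 0.458 A

V_s = 240 × 132/1703 = 18.602 V.
I_s = V_s/R = 18.602/3.66 = 5.0826 A.
P_out = V_s I_s = 18.602 × 5.0826 = 94.550 W.
P_in = P_out/η = 94.550/0.861 = 109.81 W.
I_p = P_in/V_p = 109.81/240 = 0.458 A.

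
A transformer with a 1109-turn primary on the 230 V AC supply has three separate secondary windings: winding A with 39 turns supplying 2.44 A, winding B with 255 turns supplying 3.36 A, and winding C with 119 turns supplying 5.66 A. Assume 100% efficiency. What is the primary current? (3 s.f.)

V_A = 230 × 39/1109 = 8.0884 V; V_B = 230 × 255/1109 = 52.885 V; V_C = 230 × 119/1109 = 24.680 V.
P_out = V_A I_A + V_B I_B + V_C I_C = 8.0884×2.44 + 52.885×3.36 + 24.680×5.66 = 19.736 + 177.70 + 139.69 = 337.12 W.
Ideal ⇒ P_in = P_out, so I_p = P_out/V_p = 337.12/230 = 1.47 A.

I_p ≈ 1.47 A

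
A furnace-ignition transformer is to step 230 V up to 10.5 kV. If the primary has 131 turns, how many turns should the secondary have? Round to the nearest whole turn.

N_s/N_p = V_s/V_p, so N_s = 131 × 10500/230 = 5980.4 ≈ 5980 turns.

N_s = 5980 turns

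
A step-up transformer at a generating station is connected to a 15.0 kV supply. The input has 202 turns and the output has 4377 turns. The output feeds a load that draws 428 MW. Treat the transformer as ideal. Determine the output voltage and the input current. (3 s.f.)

V_out = V_in × N_out/N_in = 15000 × 4377/202 = 325020 V.
I_out = P/V_out = 4.28×10^8/325020 = 1316.8 A.
I_in = I_out × N_out/N_in = 1316.8 × 4377/202 = 28500 A.

V_out ≈ 325000 V, I_in ≈ 28500 A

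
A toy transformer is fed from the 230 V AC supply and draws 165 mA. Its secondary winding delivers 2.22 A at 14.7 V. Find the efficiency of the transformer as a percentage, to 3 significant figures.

η ≈ 86.0%

P_in = 230 × 0.165 = 37.9500 W.
P_out = 14.7 × 2.22 = 32.6340 W.
η = P_out/P_in = 32.6340/37.9500 = 0.860.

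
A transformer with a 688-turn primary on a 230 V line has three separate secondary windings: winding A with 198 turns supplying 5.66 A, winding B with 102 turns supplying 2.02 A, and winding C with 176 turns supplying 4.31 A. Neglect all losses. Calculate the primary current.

V_A = 230 × 198/688 = 66.192 V; V_B = 230 × 102/688 = 34.099 V; V_C = 230 × 176/688 = 58.837 V.
P_out = V_A I_A + V_B I_B + V_C I_C = 66.192×5.66 + 34.099×2.02 + 58.837×4.31 = 374.65 + 68.880 + 253.59 = 697.11 W.
Ideal ⇒ P_in = P_out, so I_p = P_out/V_p = 697.11/230 = 3.03 A.

I_p ≈ 3.03 A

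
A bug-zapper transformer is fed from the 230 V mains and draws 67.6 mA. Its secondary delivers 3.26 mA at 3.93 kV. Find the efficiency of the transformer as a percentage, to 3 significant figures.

η ≈ 82.4%

P_in = 230 × 0.0676 = 15.5480 W.
P_out = 3930 × 0.00326 = 12.8118 W.
η = P_out/P_in = 12.8118/15.5480 = 0.824.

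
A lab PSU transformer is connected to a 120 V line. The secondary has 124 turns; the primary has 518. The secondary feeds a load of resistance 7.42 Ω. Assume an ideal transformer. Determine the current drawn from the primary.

I_p ≈ 0.927 A

V_s = V_p × N_s/N_p = 120 × 124/518 = 28.726 V.
I_s = V_s/R = 28.726/7.42 = 3.8714 A.
For an ideal transformer I_p N_p = I_s N_s, so I_p = 3.8714 × 124/518 = 0.927 A.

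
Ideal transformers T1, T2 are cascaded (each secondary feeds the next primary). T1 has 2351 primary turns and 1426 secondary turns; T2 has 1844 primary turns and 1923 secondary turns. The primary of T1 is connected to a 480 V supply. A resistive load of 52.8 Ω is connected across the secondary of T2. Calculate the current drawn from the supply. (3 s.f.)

I_supply ≈ 3.64 A

Secondary of T1: V = 480.00 × 1426/2351 = 291.14 V.
Secondary of T2: V = 291.14 × 1923/1844 = 303.62 V.
I_load = 303.62/52.8 = 5.7503 A, so P_out = 303.62 × 5.7503 = 1745.9 W.
All ideal ⇒ P_in = P_out, so I_supply = 1745.9/480 = 3.64 A.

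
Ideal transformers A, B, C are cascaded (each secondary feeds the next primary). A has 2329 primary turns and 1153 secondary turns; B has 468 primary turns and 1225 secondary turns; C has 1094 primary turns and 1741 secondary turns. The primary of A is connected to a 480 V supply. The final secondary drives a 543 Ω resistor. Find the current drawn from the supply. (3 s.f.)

I_supply ≈ 3.76 A

Secondary of A: V = 480.00 × 1153/2329 = 237.63 V.
Secondary of B: V = 237.63 × 1225/468 = 622.00 V.
Secondary of C: V = 622.00 × 1741/1094 = 989.86 V.
I_load = 989.86/543 = 1.8229 A, so P_out = 989.86 × 1.8229 = 1804.5 W.
All ideal ⇒ P_in = P_out, so I_supply = 1804.5/480 = 3.76 A.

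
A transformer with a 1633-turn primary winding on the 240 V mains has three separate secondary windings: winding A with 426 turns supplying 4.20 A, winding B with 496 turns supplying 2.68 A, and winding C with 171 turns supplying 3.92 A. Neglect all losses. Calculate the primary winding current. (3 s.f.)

V_A = 240 × 426/1633 = 62.609 V; V_B = 240 × 496/1633 = 72.897 V; V_C = 240 × 171/1633 = 25.132 V.
P_out = V_A I_A + V_B I_B + V_C I_C = 62.609×4.20 + 72.897×2.68 + 25.132×3.92 = 262.96 + 195.36 + 98.516 = 556.84 W.
Ideal ⇒ P_in = P_out, so I_p = P_out/V_p = 556.84/240 = 2.32 A.

I_p ≈ 2.32 A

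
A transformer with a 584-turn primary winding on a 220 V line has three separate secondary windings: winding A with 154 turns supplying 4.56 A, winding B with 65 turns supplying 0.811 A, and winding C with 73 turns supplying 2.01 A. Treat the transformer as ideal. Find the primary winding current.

V_A = 220 × 154/584 = 58.014 V; V_B = 220 × 65/584 = 24.486 V; V_C = 220 × 73/584 = 27.500 V.
P_out = V_A I_A + V_B I_B + V_C I_C = 58.014×4.56 + 24.486×0.811 + 27.500×2.01 = 264.54 + 19.858 + 55.275 = 339.68 W.
Ideal ⇒ P_in = P_out, so I_p = P_out/V_p = 339.68/220 = 1.54 A.

I_p ≈ 1.54 A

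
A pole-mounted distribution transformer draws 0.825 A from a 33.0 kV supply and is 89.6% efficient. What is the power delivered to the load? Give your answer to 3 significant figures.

P_out ≈ 24400 W

P_in = V_p I_p = 33000 × 0.825 = 27225 W.
P_out = η P_in = 0.896 × 27225 = 24400 W.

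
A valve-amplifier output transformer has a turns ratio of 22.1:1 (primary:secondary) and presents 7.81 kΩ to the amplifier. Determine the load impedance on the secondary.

Z_s ≈ 16.0 Ω

Z_s = Z_p/(N_p/N_s)² = 7810/22.1² = 16.0 Ω.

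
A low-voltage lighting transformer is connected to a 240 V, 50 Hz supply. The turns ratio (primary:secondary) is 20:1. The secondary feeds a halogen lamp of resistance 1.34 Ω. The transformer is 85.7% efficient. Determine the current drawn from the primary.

V_s = 240 × 1/20 = 12.000 V.
I_s = V_s/R = 12.000/1.34 = 8.9552 A.
P_out = V_s I_s = 12.000 × 8.9552 = 107.46 W.
P_in = P_out/η = 107.46/0.857 = 125.39 W.
I_p = P_in/V_p = 125.39/240 = 0.522 A.

I_p ≈ 0.522 A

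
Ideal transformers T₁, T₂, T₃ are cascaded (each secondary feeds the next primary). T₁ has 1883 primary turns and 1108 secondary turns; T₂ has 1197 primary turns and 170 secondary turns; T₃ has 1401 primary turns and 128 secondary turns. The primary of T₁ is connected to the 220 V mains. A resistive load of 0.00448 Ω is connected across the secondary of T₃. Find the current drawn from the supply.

After T₁: V = 220.00 × 1108/1883 = 129.45 V.
After T₂: V = 129.45 × 170/1197 = 18.385 V.
After T₃: V = 18.385 × 128/1401 = 1.6797 V.
I_load = 1.6797/0.00448 = 374.94 A, so P_out = 1.6797 × 374.94 = 629.80 W.
All ideal ⇒ P_in = P_out, so I_supply = 629.80/220 = 2.86 A.

I_supply ≈ 2.86 A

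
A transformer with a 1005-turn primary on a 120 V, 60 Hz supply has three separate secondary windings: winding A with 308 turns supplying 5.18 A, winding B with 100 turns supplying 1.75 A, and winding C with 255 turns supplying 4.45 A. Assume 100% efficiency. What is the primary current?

I_p ≈ 2.89 A

V_A = 120 × 308/1005 = 36.776 V; V_B = 120 × 100/1005 = 11.940 V; V_C = 120 × 255/1005 = 30.448 V.
P_out = V_A I_A + V_B I_B + V_C I_C = 36.776×5.18 + 11.940×1.75 + 30.448×4.45 = 190.50 + 20.896 + 135.49 = 346.89 W.
Ideal ⇒ P_in = P_out, so I_p = P_out/V_p = 346.89/120 = 2.89 A.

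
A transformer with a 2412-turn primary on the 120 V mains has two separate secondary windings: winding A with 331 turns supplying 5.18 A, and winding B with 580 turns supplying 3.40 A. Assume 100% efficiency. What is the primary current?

V_A = 120 × 331/2412 = 16.468 V; V_B = 120 × 580/2412 = 28.856 V.
P_out = V_A I_A + V_B I_B = 16.468×5.18 + 28.856×3.40 = 85.302 + 98.109 = 183.41 W.
Ideal ⇒ P_in = P_out, so I_p = P_out/V_p = 183.41/120 = 1.53 A.

I_p ≈ 1.53 A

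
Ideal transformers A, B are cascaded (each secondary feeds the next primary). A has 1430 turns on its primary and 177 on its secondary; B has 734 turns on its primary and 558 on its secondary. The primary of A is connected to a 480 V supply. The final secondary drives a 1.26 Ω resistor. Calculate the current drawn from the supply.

After A: V = 480.00 × 177/1430 = 59.413 V.
After B: V = 59.413 × 558/734 = 45.167 V.
I_load = 45.167/1.26 = 35.846 A, so P_out = 45.167 × 35.846 = 1619.1 W.
All ideal ⇒ P_in = P_out, so I_supply = 1619.1/480 = 3.37 A.

I_supply ≈ 3.37 A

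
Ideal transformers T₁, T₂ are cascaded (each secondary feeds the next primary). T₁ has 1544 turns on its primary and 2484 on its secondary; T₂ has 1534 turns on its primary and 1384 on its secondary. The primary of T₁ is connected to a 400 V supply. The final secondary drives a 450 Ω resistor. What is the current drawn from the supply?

I_supply ≈ 1.87 A

Secondary of T₁: V = 400.00 × 2484/1544 = 643.52 V.
Secondary of T₂: V = 643.52 × 1384/1534 = 580.60 V.
I_load = 580.60/450 = 1.2902 A, so P_out = 580.60 × 1.2902 = 749.10 W.
All ideal ⇒ P_in = P_out, so I_supply = 749.10/400 = 1.87 A.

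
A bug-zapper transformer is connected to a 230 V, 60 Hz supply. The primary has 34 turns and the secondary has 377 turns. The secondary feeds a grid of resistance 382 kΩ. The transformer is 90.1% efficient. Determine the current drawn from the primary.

I_p ≈ 0.0822 A

V_s = 230 × 377/34 = 2550.3 V.
I_s = V_s/R = 2550.3/382000 = 0.0066762 A.
P_out = V_s I_s = 2550.3 × 0.0066762 = 17.026 W.
P_in = P_out/η = 17.026/0.901 = 18.897 W.
I_p = P_in/V_p = 18.897/230 = 0.0822 A.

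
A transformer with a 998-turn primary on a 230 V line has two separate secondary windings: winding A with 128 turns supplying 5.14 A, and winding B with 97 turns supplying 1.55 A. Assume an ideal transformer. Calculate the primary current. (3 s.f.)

I_p ≈ 0.810 A

V_A = 230 × 128/998 = 29.499 V; V_B = 230 × 97/998 = 22.355 V.
P_out = V_A I_A + V_B I_B = 29.499×5.14 + 22.355×1.55 = 151.62 + 34.650 = 186.27 W.
Ideal ⇒ P_in = P_out, so I_p = P_out/V_p = 186.27/230 = 0.810 A.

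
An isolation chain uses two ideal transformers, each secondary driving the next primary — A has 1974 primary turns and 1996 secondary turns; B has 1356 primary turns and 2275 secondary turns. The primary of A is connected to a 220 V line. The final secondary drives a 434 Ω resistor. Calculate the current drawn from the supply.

After A: V = 220.00 × 1996/1974 = 222.45 V.
After B: V = 222.45 × 2275/1356 = 373.21 V.
I_load = 373.21/434 = 0.85994 A, so P_out = 373.21 × 0.85994 = 320.94 W.
All ideal ⇒ P_in = P_out, so I_supply = 320.94/220 = 1.46 A.

I_supply ≈ 1.46 A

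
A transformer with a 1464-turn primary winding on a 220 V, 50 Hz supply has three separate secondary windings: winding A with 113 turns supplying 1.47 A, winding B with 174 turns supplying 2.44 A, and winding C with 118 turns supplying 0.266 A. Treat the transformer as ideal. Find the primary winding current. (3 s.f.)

V_A = 220 × 113/1464 = 16.981 V; V_B = 220 × 174/1464 = 26.148 V; V_C = 220 × 118/1464 = 17.732 V.
P_out = V_A I_A + V_B I_B + V_C I_C = 16.981×1.47 + 26.148×2.44 + 17.732×0.266 = 24.962 + 63.800 + 4.7168 = 93.479 W.
Ideal ⇒ P_in = P_out, so I_p = P_out/V_p = 93.479/220 = 0.425 A.

I_p ≈ 0.425 A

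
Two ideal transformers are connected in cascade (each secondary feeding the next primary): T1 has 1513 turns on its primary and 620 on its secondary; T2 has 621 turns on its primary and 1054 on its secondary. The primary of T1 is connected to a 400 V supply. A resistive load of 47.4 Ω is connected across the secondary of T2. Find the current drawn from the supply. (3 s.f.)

After T1: V = 400.00 × 620/1513 = 163.91 V.
After T2: V = 163.91 × 1054/621 = 278.20 V.
I_load = 278.20/47.4 = 5.8693 A, so P_out = 278.20 × 5.8693 = 1632.8 W.
All ideal ⇒ P_in = P_out, so I_supply = 1632.8/400 = 4.08 A.

I_supply ≈ 4.08 A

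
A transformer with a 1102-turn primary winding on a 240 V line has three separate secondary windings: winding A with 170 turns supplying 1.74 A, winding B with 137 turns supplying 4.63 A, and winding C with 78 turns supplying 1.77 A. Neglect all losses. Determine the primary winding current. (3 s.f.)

V_A = 240 × 170/1102 = 37.024 V; V_B = 240 × 137/1102 = 29.837 V; V_C = 240 × 78/1102 = 16.987 V.
P_out = V_A I_A + V_B I_B + V_C I_C = 37.024×1.74 + 29.837×4.63 + 16.987×1.77 = 64.421 + 138.14 + 30.068 = 232.63 W.
Ideal ⇒ P_in = P_out, so I_p = P_out/V_p = 232.63/240 = 0.969 A.

I_p ≈ 0.969 A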